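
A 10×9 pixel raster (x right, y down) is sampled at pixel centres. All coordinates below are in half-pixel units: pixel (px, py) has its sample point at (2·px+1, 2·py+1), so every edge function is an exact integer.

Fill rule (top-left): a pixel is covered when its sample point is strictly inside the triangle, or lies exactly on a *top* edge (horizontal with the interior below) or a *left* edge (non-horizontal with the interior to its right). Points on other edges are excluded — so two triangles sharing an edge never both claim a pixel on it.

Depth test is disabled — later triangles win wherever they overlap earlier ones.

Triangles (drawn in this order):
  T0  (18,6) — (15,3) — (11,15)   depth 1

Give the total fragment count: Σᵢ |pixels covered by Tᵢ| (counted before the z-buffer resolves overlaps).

T0:
  2·area = 48  (B↔C swapped to make it positive)
  edge (18, 6)→(11, 15): d=(-7,9) right/bottom  bias=-1
  edge (11, 15)→(15, 3): d=(4,-12) top-left  bias=+0
  edge (15, 3)→(18, 6): d=(3,3) right/bottom  bias=-1
    (6,0)@(13, 1): e=[80,-32,0] → .  [on edge]
    (7,1)@(15, 3): e=[48,0,0] → .  [on edge]
    (7,2)@(15, 5): e=[34,8,6] → X
    (8,2)@(17, 5): e=[16,32,0] → .  [on edge]
    (7,3)@(15, 7): e=[20,16,12] → X
    (8,3)@(17, 7): e=[2,40,6] → X
    (9,3)@(19, 7): e=[-16,64,0] → .  [on edge]
    (6,4)@(13, 9): e=[24,0,24] → X  [on edge]
    (8,4)@(17, 9): e=[-12,48,12] → .
    (6,5)@(13, 11): e=[10,8,30] → X
    (7,5)@(15, 11): e=[-8,32,24] → .
    (6,6)@(13, 13): e=[-4,16,36] → .
    (5,7)@(11, 15): e=[0,0,48] → .  [on edge]
  covered (6 px):
    . . . . . . . . . .
    . . . . . . . . . .
    . . . . . . . X . .
    . . . . . . . X X .
    . . . . . . X X . .
    . . . . . . X . . .
    . . . . . . . . . .
    . . . . . . . . . .
    . . . . . . . . . .

Result: 6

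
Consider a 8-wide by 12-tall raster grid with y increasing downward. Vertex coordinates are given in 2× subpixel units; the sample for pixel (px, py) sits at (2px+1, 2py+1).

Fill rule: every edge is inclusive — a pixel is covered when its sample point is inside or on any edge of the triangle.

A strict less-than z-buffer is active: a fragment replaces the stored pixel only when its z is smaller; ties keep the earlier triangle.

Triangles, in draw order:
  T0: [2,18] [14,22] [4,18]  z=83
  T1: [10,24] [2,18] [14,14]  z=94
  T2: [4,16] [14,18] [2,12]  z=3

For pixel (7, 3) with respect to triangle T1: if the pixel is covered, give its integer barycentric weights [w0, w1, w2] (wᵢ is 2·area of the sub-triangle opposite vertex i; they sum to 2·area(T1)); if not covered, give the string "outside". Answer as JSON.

T0:
  2·area = 8  (B↔C swapped to make it positive)
  edge (2, 18)→(4, 18): d=(2,0) inclusive
  edge (4, 18)→(14, 22): d=(10,4) inclusive
  edge (14, 22)→(2, 18): d=(-12,-4) inclusive
    (2,9)@(5, 19): e=[2,6,0] → X  [on edge]
    (3,9)@(7, 19): e=[2,-2,8] → .
    (2,10)@(5, 21): e=[6,26,-24] → .
    (5,10)@(11, 21): e=[6,2,0] → X  [on edge]
    (6,10)@(13, 21): e=[6,-6,8] → .
    (5,11)@(11, 23): e=[10,22,-24] → .
  covered (2 px):
    . . . . . . . .
    . . . . . . . .
    . . . . . . . .
    . . . . . . . .
    . . . . . . . .
    . . . . . . . .
    . . . . . . . .
    . . . . . . . .
    . . . . . . . .
    . . X . . . . .
    . . . . . X . .
    . . . . . . . .
T1:
  2·area = 104
  edge (10, 24)→(2, 18): d=(-8,-6) inclusive
  edge (2, 18)→(14, 14): d=(12,-4) inclusive
  edge (14, 14)→(10, 24): d=(-4,10) inclusive
    (5,7)@(11, 15): e=[78,0,26] → X  [on edge]
    (6,7)@(13, 15): e=[90,8,6] → X
    (7,7)@(15, 15): e=[102,16,-14] → .
    (2,8)@(5, 17): e=[26,0,78] → X  [on edge]
    (3,8)@(7, 17): e=[38,8,58] → X
    (4,8)@(9, 17): e=[50,16,38] → X
    (6,8)@(13, 17): e=[74,32,-2] → .
    (2,9)@(5, 19): e=[10,24,70] → X
    (6,9)@(13, 19): e=[58,56,-10] → .
    (2,10)@(5, 21): e=[-6,48,62] → .
    (3,10)@(7, 21): e=[6,56,42] → X
    (6,10)@(13, 21): e=[42,80,-18] → .
  covered (14 px):
    . . . . . . . .
    . . . . . . . .
    . . . . . . . .
    . . . . . . . .
    . . . . . . . .
    . . . . . . . .
    . . . . . . . .
    . . . . . X X .
    . . X X X X . .
    . . X X X X . .
    . . . X X X . .
    . . . . X . . .
T2:
  2·area = 36  (B↔C swapped to make it positive)
  edge (4, 16)→(2, 12): d=(-2,-4) inclusive
  edge (2, 12)→(14, 18): d=(12,6) inclusive
  edge (14, 18)→(4, 16): d=(-10,-2) inclusive
    (1,6)@(3, 13): e=[2,6,28] → X
    (2,6)@(5, 13): e=[10,-6,32] → .
    (1,7)@(3, 15): e=[-2,30,8] → .
    (2,7)@(5, 15): e=[6,18,12] → X
    (3,7)@(7, 15): e=[14,6,16] → X
    (4,7)@(9, 15): e=[22,-6,20] → .
    (2,8)@(5, 17): e=[2,42,-8] → .
    (3,8)@(7, 17): e=[10,30,-4] → .
    (4,8)@(9, 17): e=[18,18,0] → X  [on edge]
    (5,8)@(11, 17): e=[26,6,4] → X
    (6,8)@(13, 17): e=[34,-6,8] → .
    (4,9)@(9, 19): e=[14,42,-20] → .
  covered (5 px):
    . . . . . . . .
    . . . . . . . .
    . . . . . . . .
    . . . . . . . .
    . . . . . . . .
    . . . . . . . .
    . X . . . . . .
    . . X X . . . .
    . . . . X X . .
    . . . . . . . .
    . . . . . . . .
    . . . . . . . .

Final: "outside"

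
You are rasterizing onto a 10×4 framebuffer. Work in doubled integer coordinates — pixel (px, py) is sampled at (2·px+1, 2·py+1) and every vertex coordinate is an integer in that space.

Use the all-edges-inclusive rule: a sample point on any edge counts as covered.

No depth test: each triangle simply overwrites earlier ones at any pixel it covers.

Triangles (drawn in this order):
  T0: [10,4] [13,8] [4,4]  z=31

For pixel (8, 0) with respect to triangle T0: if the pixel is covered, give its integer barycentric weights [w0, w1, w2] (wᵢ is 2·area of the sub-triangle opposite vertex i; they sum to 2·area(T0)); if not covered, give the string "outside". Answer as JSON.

T0:
  2·area = 24
  edge (10, 4)→(13, 8): d=(3,4) inclusive
  edge (13, 8)→(4, 4): d=(-9,-4) inclusive
  edge (4, 4)→(10, 4): d=(6,0) inclusive
    (3,2)@(7, 5): e=[15,3,6] → █
    (4,2)@(9, 5): e=[7,11,6] → █
    (5,2)@(11, 5): e=[-1,19,6] → ·
    (3,3)@(7, 7): e=[21,-15,18] → ·
    (4,3)@(9, 7): e=[13,-7,18] → ·
    (5,3)@(11, 7): e=[5,1,18] → █
    (6,3)@(13, 7): e=[-3,9,18] → ·
  covered (3 px):
    · · · · · · · · · ·
    · · · · · · · · · ·
    · · · █ █ · · · · ·
    · · · · · █ · · · ·

Answer: "outside"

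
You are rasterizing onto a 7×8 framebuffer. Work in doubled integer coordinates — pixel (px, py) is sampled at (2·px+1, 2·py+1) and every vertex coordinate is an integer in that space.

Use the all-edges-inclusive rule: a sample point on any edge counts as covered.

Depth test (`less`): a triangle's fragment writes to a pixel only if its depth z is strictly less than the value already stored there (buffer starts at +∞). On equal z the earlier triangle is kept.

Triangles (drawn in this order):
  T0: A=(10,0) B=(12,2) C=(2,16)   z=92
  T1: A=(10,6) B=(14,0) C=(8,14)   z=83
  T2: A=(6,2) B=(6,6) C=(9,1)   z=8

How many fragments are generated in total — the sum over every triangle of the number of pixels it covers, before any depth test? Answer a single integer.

T0:
  2·area = 48
  edge (10, 0)→(12, 2): d=(2,2) inclusive
  edge (12, 2)→(2, 16): d=(-10,14) inclusive
  edge (2, 16)→(10, 0): d=(8,-16) inclusive
    (5,0)@(11, 1): e=[0,24,24] → #  [on edge]
    (6,0)@(13, 1): e=[-4,-4,56] → ·
    (4,1)@(9, 3): e=[8,32,8] → #
    (6,1)@(13, 3): e=[0,-24,72] → ·  [on edge]
    (4,2)@(9, 5): e=[12,12,24] → #
    (5,2)@(11, 5): e=[8,-16,56] → ·
    (3,3)@(7, 7): e=[20,20,8] → #
    (4,3)@(9, 7): e=[16,-8,40] → ·
    (3,4)@(7, 9): e=[24,0,24] → #  [on edge]
    (4,4)@(9, 9): e=[20,-28,56] → ·
    (2,5)@(5, 11): e=[32,8,8] → #
    (3,5)@(7, 11): e=[28,-20,40] → ·
  covered (7 px):
    · · · · · # ·
    · · · · # # ·
    · · · · # · ·
    · · · # · · ·
    · · · # · · ·
    · · # · · · ·
    · · · · · · ·
    · · · · · · ·
T1:
  2·area = 20
  edge (10, 6)→(14, 0): d=(4,-6) inclusive
  edge (14, 0)→(8, 14): d=(-6,14) inclusive
  edge (8, 14)→(10, 6): d=(2,-8) inclusive
    (5,2)@(11, 5): e=[2,12,6] → #
    (6,2)@(13, 5): e=[14,-16,22] → ·
    (5,3)@(11, 7): e=[10,0,10] → #  [on edge]
    (6,3)@(13, 7): e=[22,-28,26] → ·
    (5,4)@(11, 9): e=[18,-12,14] → ·
    (4,5)@(9, 11): e=[14,4,2] → #
    (5,5)@(11, 11): e=[26,-24,18] → ·
    (4,6)@(9, 13): e=[22,-8,6] → ·
  covered (3 px):
    · · · · · · ·
    · · · · · · ·
    · · · · · # ·
    · · · · · # ·
    · · · · · · ·
    · · · · # · ·
    · · · · · · ·
    · · · · · · ·
T2:
  2·area = 12  (B↔C swapped to make it positive)
  edge (6, 2)→(9, 1): d=(3,-1) inclusive
  edge (9, 1)→(6, 6): d=(-3,5) inclusive
  edge (6, 6)→(6, 2): d=(0,-4) inclusive
    (4,0)@(9, 1): e=[0,0,12] → #  [on edge]
    (5,0)@(11, 1): e=[2,-10,20] → ·
    (1,1)@(3, 3): e=[0,24,-12] → ·  [on edge]
    (3,1)@(7, 3): e=[4,4,4] → #
    (4,1)@(9, 3): e=[6,-6,12] → ·
    (3,2)@(7, 5): e=[10,-2,4] → ·
    (1,5)@(3, 11): e=[24,0,-12] → ·  [on edge]
  covered (2 px):
    · · · · # · ·
    · · · # · · ·
    · · · · · · ·
    · · · · · · ·
    · · · · · · ·
    · · · · · · ·
    · · · · · · ·
    · · · · · · ·

Final: 12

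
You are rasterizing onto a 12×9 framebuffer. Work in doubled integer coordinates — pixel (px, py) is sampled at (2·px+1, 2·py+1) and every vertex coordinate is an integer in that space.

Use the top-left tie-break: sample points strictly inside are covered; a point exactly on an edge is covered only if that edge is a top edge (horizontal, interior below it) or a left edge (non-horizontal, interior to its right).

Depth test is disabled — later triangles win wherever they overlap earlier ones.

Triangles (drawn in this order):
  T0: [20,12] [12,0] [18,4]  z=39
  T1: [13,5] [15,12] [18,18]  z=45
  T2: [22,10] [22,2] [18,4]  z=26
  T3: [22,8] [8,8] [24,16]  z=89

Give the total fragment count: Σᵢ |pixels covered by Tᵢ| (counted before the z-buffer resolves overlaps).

T0:
  2·area = 40
  edge (20, 12)→(12, 0): d=(-8,-12) top-left  bias=+0
  edge (12, 0)→(18, 4): d=(6,4) right/bottom  bias=-1
  edge (18, 4)→(20, 12): d=(2,8) right/bottom  bias=-1
    (6,0)@(13, 1): e=[4,2,34] → #
    (7,0)@(15, 1): e=[28,-6,18] → ·
    (6,1)@(13, 3): e=[-12,14,38] → ·
    (7,1)@(15, 3): e=[12,6,22] → #
    (8,1)@(17, 3): e=[36,-2,6] → ·
    (7,2)@(15, 5): e=[-4,18,26] → ·
    (8,2)@(17, 5): e=[20,10,10] → #
    (9,2)@(19, 5): e=[44,2,-6] → ·
    (8,3)@(17, 7): e=[4,22,14] → #
    (9,3)@(19, 7): e=[28,14,-2] → ·
    (8,4)@(17, 9): e=[-12,34,18] → ·
    (9,4)@(19, 9): e=[12,26,2] → #
  covered (5 px):
    · · · · · · # · · · · ·
    · · · · · · · # · · · ·
    · · · · · · · · # · · ·
    · · · · · · · · # · · ·
    · · · · · · · · · # · ·
    · · · · · · · · · · · ·
    · · · · · · · · · · · ·
    · · · · · · · · · · · ·
    · · · · · · · · · · · ·
T1:
  2·area = 9  (B↔C swapped to make it positive)
  edge (13, 5)→(18, 18): d=(5,13) right/bottom  bias=-1
  edge (18, 18)→(15, 12): d=(-3,-6) top-left  bias=+0
  edge (15, 12)→(13, 5): d=(-2,-7) top-left  bias=+0
    (6,2)@(13, 5): e=[0,9,0] → ·  [on edge]
    (7,5)@(15, 11): e=[4,3,2] → #
    (8,5)@(17, 11): e=[-22,15,16] → ·
    (7,6)@(15, 13): e=[14,-3,-2] → ·
  covered (1 px):
    · · · · · · · · · · · ·
    · · · · · · · · · · · ·
    · · · · · · · · · · · ·
    · · · · · · · · · · · ·
    · · · · · · · · · · · ·
    · · · · · · · # · · · ·
    · · · · · · · · · · · ·
    · · · · · · · · · · · ·
    · · · · · · · · · · · ·
T2:
  2·area = 32  (B↔C swapped to make it positive)
  edge (22, 10)→(18, 4): d=(-4,-6) top-left  bias=+0
  edge (18, 4)→(22, 2): d=(4,-2) top-left  bias=+0
  edge (22, 2)→(22, 10): d=(0,8) right/bottom  bias=-1
    (10,1)@(21, 3): e=[22,2,8] → #
    (11,1)@(23, 3): e=[34,6,-8] → ·
    (9,2)@(19, 5): e=[2,6,24] → #
    (11,2)@(23, 5): e=[26,14,-8] → ·
    (9,3)@(19, 7): e=[-6,14,24] → ·
    (10,3)@(21, 7): e=[6,18,8] → #
    (11,3)@(23, 7): e=[18,22,-8] → ·
    (10,4)@(21, 9): e=[-2,26,8] → ·
  covered (4 px):
    · · · · · · · · · · · ·
    · · · · · · · · · · # ·
    · · · · · · · · · # # ·
    · · · · · · · · · · # ·
    · · · · · · · · · · · ·
    · · · · · · · · · · · ·
    · · · · · · · · · · · ·
    · · · · · · · · · · · ·
    · · · · · · · · · · · ·
T3:
  2·area = 112  (B↔C swapped to make it positive)
  edge (22, 8)→(24, 16): d=(2,8) right/bottom  bias=-1
  edge (24, 16)→(8, 8): d=(-16,-8) top-left  bias=+0
  edge (8, 8)→(22, 8): d=(14,0) top-left  bias=+0
    (5,4)@(11, 9): e=[90,8,14] → #
    (6,4)@(13, 9): e=[74,24,14] → #
    (7,4)@(15, 9): e=[58,40,14] → #
    (8,4)@(17, 9): e=[42,56,14] → #
    (9,4)@(19, 9): e=[26,72,14] → #
    (10,4)@(21, 9): e=[10,88,14] → #
    (11,4)@(23, 9): e=[-6,104,14] → ·
    (5,5)@(11, 11): e=[94,-24,42] → ·
    (6,5)@(13, 11): e=[78,-8,42] → ·
    (7,5)@(15, 11): e=[62,8,42] → #
    (11,5)@(23, 11): e=[-2,72,42] → ·
    (7,6)@(15, 13): e=[66,-24,70] → ·
  covered (14 px):
    · · · · · · · · · · · ·
    · · · · · · · · · · · ·
    · · · · · · · · · · · ·
    · · · · · · · · · · · ·
    · · · · · # # # # # # ·
    · · · · · · · # # # # ·
    · · · · · · · · · # # #
    · · · · · · · · · · · #
    · · · · · · · · · · · ·

Answer: 24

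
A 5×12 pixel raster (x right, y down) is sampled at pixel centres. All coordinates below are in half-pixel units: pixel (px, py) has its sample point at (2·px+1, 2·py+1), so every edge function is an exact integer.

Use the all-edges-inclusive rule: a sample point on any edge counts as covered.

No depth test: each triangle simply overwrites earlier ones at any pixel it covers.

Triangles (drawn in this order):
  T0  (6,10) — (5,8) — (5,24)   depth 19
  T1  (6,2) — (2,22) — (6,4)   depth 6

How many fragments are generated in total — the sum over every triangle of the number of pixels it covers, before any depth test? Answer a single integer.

T0:
  2·area = 16  (B↔C swapped to make it positive)
  edge (6, 10)→(5, 24): d=(-1,14) inclusive
  edge (5, 24)→(5, 8): d=(0,-16) inclusive
  edge (5, 8)→(6, 10): d=(1,2) inclusive
    (2,0)@(5, 1): e=[23,0,-7] → ·  [on edge]
    (2,1)@(5, 3): e=[21,0,-5] → ·  [on edge]
    (2,2)@(5, 5): e=[19,0,-3] → ·  [on edge]
    (2,3)@(5, 7): e=[17,0,-1] → ·  [on edge]
    (2,4)@(5, 9): e=[15,0,1] → #  [on edge]
    (3,4)@(7, 9): e=[-13,32,-3] → ·
    (2,5)@(5, 11): e=[13,0,3] → #  [on edge]
    (3,5)@(7, 11): e=[-15,32,-1] → ·
    (2,6)@(5, 13): e=[11,0,5] → #  [on edge]
    (3,6)@(7, 13): e=[-17,32,1] → ·
    (2,7)@(5, 15): e=[9,0,7] → #  [on edge]
    (3,7)@(7, 15): e=[-19,32,3] → ·
    (2,8)@(5, 17): e=[7,0,9] → #  [on edge]
    (2,9)@(5, 19): e=[5,0,11] → #  [on edge]
    (2,10)@(5, 21): e=[3,0,13] → #  [on edge]
    (2,11)@(5, 23): e=[1,0,15] → #  [on edge]
  covered (8 px):
    · · · · ·
    · · · · ·
    · · · · ·
    · · · · ·
    · · # · ·
    · · # · ·
    · · # · ·
    · · # · ·
    · · # · ·
    · · # · ·
    · · # · ·
    · · # · ·
T1:
  2·area = 8  (B↔C swapped to make it positive)
  edge (6, 2)→(6, 4): d=(0,2) inclusive
  edge (6, 4)→(2, 22): d=(-4,18) inclusive
  edge (2, 22)→(6, 2): d=(4,-20) inclusive
    (2,3)@(5, 7): e=[2,6,0] → #  [on edge]
    (3,3)@(7, 7): e=[-2,-30,40] → ·
    (2,4)@(5, 9): e=[2,-2,8] → ·
    (1,8)@(3, 17): e=[6,2,0] → #  [on edge]
    (2,8)@(5, 17): e=[2,-34,40] → ·
    (1,9)@(3, 19): e=[6,-6,8] → ·
  covered (2 px):
    · · · · ·
    · · · · ·
    · · · · ·
    · · # · ·
    · · · · ·
    · · · · ·
    · · · · ·
    · · · · ·
    · # · · ·
    · · · · ·
    · · · · ·
    · · · · ·

Answer: 10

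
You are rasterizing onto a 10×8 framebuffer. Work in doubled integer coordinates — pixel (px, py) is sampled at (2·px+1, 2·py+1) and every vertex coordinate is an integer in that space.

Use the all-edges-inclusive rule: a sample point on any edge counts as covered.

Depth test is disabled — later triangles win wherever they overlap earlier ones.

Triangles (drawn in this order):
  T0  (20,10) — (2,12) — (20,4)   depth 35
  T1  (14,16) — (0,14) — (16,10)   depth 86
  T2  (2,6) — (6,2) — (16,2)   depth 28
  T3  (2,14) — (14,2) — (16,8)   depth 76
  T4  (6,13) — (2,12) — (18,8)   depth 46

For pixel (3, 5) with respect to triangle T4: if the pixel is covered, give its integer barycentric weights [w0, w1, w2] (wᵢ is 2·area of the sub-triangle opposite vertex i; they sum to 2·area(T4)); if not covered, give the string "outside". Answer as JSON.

T0:
  2·area = 108
  edge (20, 10)→(2, 12): d=(-18,2) inclusive
  edge (2, 12)→(20, 4): d=(18,-8) inclusive
  edge (20, 4)→(20, 10): d=(0,6) inclusive
    (9,2)@(19, 5): e=[92,10,6] → █
    (7,3)@(15, 7): e=[64,14,30] → █
    (8,3)@(17, 7): e=[60,30,18] → █
    (4,4)@(9, 9): e=[40,2,66] → █
    (5,4)@(11, 9): e=[36,18,54] → █
    (6,4)@(13, 9): e=[32,34,42] → █
    (2,5)@(5, 11): e=[12,6,90] → █
    (3,5)@(7, 11): e=[8,22,78] → █
    (5,5)@(11, 11): e=[0,54,54] → █  [on edge]
    (6,5)@(13, 11): e=[-4,70,42] → ·
    (7,5)@(15, 11): e=[-8,86,30] → ·
    (8,5)@(17, 11): e=[-12,102,18] → ·
  covered (14 px):
    · · · · · · · · · ·
    · · · · · · · · · ·
    · · · · · · · · · █
    · · · · · · · █ █ █
    · · · · █ █ █ █ █ █
    · · █ █ █ █ · · · ·
    · · · · · · · · · ·
    · · · · · · · · · ·
T1:
  2·area = 88
  edge (14, 16)→(0, 14): d=(-14,-2) inclusive
  edge (0, 14)→(16, 10): d=(16,-4) inclusive
  edge (16, 10)→(14, 16): d=(-2,6) inclusive
    (9,0)@(19, 1): e=[220,-132,0] → ·  [on edge]
    (8,3)@(17, 7): e=[132,-44,0] → ·  [on edge]
    (6,5)@(13, 11): e=[68,4,16] → █
    (7,5)@(15, 11): e=[72,12,4] → █
    (8,5)@(17, 11): e=[76,20,-8] → ·
    (2,6)@(5, 13): e=[24,4,60] → █
    (3,6)@(7, 13): e=[28,12,48] → █
    (4,6)@(9, 13): e=[32,20,36] → █
    (5,6)@(11, 13): e=[36,28,24] → █
    (7,6)@(15, 13): e=[44,44,0] → █  [on edge]
    (8,6)@(17, 13): e=[48,52,-12] → ·
    (2,7)@(5, 15): e=[-4,36,56] → ·
    (3,7)@(7, 15): e=[0,44,44] → █  [on edge]
  covered (12 px):
    · · · · · · · · · ·
    · · · · · · · · · ·
    · · · · · · · · · ·
    · · · · · · · · · ·
    · · · · · · · · · ·
    · · · · · · █ █ · ·
    · · █ █ █ █ █ █ · ·
    · · · █ █ █ █ · · ·
T2:
  2·area = 40
  edge (2, 6)→(6, 2): d=(4,-4) inclusive
  edge (6, 2)→(16, 2): d=(10,0) inclusive
  edge (16, 2)→(2, 6): d=(-14,4) inclusive
    (3,0)@(7, 1): e=[0,-10,50] → ·  [on edge]
    (2,1)@(5, 3): e=[0,10,30] → █  [on edge]
    (3,1)@(7, 3): e=[8,10,22] → █
    (4,1)@(9, 3): e=[16,10,14] → █
    (5,1)@(11, 3): e=[24,10,6] → █
    (6,1)@(13, 3): e=[32,10,-2] → ·
    (1,2)@(3, 5): e=[0,30,10] → █  [on edge]
    (3,2)@(7, 5): e=[16,30,-6] → ·
    (4,2)@(9, 5): e=[24,30,-14] → ·
    (5,2)@(11, 5): e=[32,30,-22] → ·
    (0,3)@(1, 7): e=[0,50,-10] → ·  [on edge]
    (1,3)@(3, 7): e=[8,50,-18] → ·
  covered (6 px):
    · · · · · · · · · ·
    · · █ █ █ █ · · · ·
    · █ █ · · · · · · ·
    · · · · · · · · · ·
    · · · · · · · · · ·
    · · · · · · · · · ·
    · · · · · · · · · ·
    · · · · · · · · · ·
T3:
  2·area = 96
  edge (2, 14)→(14, 2): d=(12,-12) inclusive
  edge (14, 2)→(16, 8): d=(2,6) inclusive
  edge (16, 8)→(2, 14): d=(-14,6) inclusive
    (7,0)@(15, 1): e=[0,-8,104] → ·  [on edge]
    (6,1)@(13, 3): e=[0,8,88] → █  [on edge]
    (7,1)@(15, 3): e=[24,-4,76] → ·
    (5,2)@(11, 5): e=[0,24,72] → █  [on edge]
    (7,2)@(15, 5): e=[48,0,48] → █  [on edge]
    (8,2)@(17, 5): e=[72,-12,36] → ·
    (4,3)@(9, 7): e=[0,40,56] → █  [on edge]
    (8,3)@(17, 7): e=[96,-8,8] → ·
    (3,4)@(7, 9): e=[0,56,40] → █  [on edge]
    (7,4)@(15, 9): e=[96,8,-8] → ·
    (2,5)@(5, 11): e=[0,72,24] → █  [on edge]
    (4,5)@(9, 11): e=[48,48,0] → █  [on edge]
    (8,5)@(17, 11): e=[144,0,-48] → ·  [on edge]
    (1,6)@(3, 13): e=[0,88,8] → █  [on edge]
    (0,7)@(1, 15): e=[0,104,-8] → ·  [on edge]
  covered (16 px):
    · · · · · · · · · ·
    · · · · · · █ · · ·
    · · · · · █ █ █ · ·
    · · · · █ █ █ █ · ·
    · · · █ █ █ █ · · ·
    · · █ █ █ · · · · ·
    · █ · · · · · · · ·
    · · · · · · · · · ·
T4:
  2·area = 32
  edge (6, 13)→(2, 12): d=(-4,-1) inclusive
  edge (2, 12)→(18, 8): d=(16,-4) inclusive
  edge (18, 8)→(6, 13): d=(-12,5) inclusive
    (7,4)@(15, 9): e=[25,4,3] → █
    (8,4)@(17, 9): e=[27,12,-7] → ·
    (3,5)@(7, 11): e=[9,4,19] → █
    (4,5)@(9, 11): e=[11,12,9] → █
    (5,5)@(11, 11): e=[13,20,-1] → ·
    (7,5)@(15, 11): e=[17,36,-21] → ·
    (3,6)@(7, 13): e=[1,36,-5] → ·
    (4,6)@(9, 13): e=[3,44,-15] → ·
  covered (3 px):
    · · · · · · · · · ·
    · · · · · · · · · ·
    · · · · · · · · · ·
    · · · · · · · · · ·
    · · · · · · · █ · ·
    · · · █ █ · · · · ·
    · · · · · · · · · ·
    · · · · · · · · · ·

Answer: [4,19,9]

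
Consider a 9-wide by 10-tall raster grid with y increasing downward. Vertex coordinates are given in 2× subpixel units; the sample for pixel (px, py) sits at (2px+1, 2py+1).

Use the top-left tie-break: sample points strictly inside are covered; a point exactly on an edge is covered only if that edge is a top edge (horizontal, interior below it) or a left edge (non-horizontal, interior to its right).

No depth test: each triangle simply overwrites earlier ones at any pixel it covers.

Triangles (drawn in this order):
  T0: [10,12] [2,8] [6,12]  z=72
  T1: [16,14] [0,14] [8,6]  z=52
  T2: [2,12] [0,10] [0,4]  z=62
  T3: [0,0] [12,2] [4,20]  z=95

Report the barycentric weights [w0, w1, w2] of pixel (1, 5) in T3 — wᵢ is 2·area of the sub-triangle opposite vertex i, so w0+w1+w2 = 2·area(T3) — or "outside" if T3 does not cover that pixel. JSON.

T0:
  2·area = 16  (B↔C swapped to make it positive)
  edge (10, 12)→(6, 12): d=(-4,0) right/bottom  bias=-1
  edge (6, 12)→(2, 8): d=(-4,-4) top-left  bias=+0
  edge (2, 8)→(10, 12): d=(8,4) right/bottom  bias=-1
    (0,3)@(1, 7): e=[20,0,-4] → .  [on edge]
    (1,4)@(3, 9): e=[12,0,4] → X  [on edge]
    (2,4)@(5, 9): e=[12,8,-4] → .
    (1,5)@(3, 11): e=[4,-8,20] → .
    (2,5)@(5, 11): e=[4,0,12] → X  [on edge]
    (3,5)@(7, 11): e=[4,8,4] → X
    (4,5)@(9, 11): e=[4,16,-4] → .
    (2,6)@(5, 13): e=[-4,-8,28] → .
    (3,6)@(7, 13): e=[-4,0,20] → .  [on edge]
    (4,7)@(9, 15): e=[-12,0,28] → .  [on edge]
    (5,8)@(11, 17): e=[-20,0,36] → .  [on edge]
    (6,9)@(13, 19): e=[-28,0,44] → .  [on edge]
  covered (3 px):
    . . . . . . . . .
    . . . . . . . . .
    . . . . . . . . .
    . . . . . . . . .
    . X . . . . . . .
    . . X X . . . . .
    . . . . . . . . .
    . . . . . . . . .
    . . . . . . . . .
    . . . . . . . . .
T1:
  2·area = 128
  edge (16, 14)→(0, 14): d=(-16,0) right/bottom  bias=-1
  edge (0, 14)→(8, 6): d=(8,-8) top-left  bias=+0
  edge (8, 6)→(16, 14): d=(8,8) right/bottom  bias=-1
    (1,0)@(3, 1): e=[208,-80,0] → .  [on edge]
    (6,0)@(13, 1): e=[208,0,-80] → .  [on edge]
    (2,1)@(5, 3): e=[176,-48,0] → .  [on edge]
    (5,1)@(11, 3): e=[176,0,-48] → .  [on edge]
    (3,2)@(7, 5): e=[144,-16,0] → .  [on edge]
    (4,2)@(9, 5): e=[144,0,-16] → .  [on edge]
    (3,3)@(7, 7): e=[112,0,16] → X  [on edge]
    (4,3)@(9, 7): e=[112,16,0] → .  [on edge]
    (2,4)@(5, 9): e=[80,0,48] → X  [on edge]
    (4,4)@(9, 9): e=[80,32,16] → X
    (5,4)@(11, 9): e=[80,48,0] → .  [on edge]
    (1,5)@(3, 11): e=[48,0,80] → X  [on edge]
    (6,5)@(13, 11): e=[48,80,0] → .  [on edge]
    (0,6)@(1, 13): e=[16,0,112] → X  [on edge]
    (7,6)@(15, 13): e=[16,112,0] → .  [on edge]
    (8,7)@(17, 15): e=[-16,144,0] → .  [on edge]
  covered (16 px):
    . . . . . . . . .
    . . . . . . . . .
    . . . . . . . . .
    . . . X . . . . .
    . . X X X . . . .
    . X X X X X . . .
    X X X X X X X . .
    . . . . . . . . .
    . . . . . . . . .
    . . . . . . . . .
T2:
  2·area = 12
  edge (2, 12)→(0, 10): d=(-2,-2) top-left  bias=+0
  edge (0, 10)→(0, 4): d=(0,-6) top-left  bias=+0
  edge (0, 4)→(2, 12): d=(2,8) right/bottom  bias=-1
    (0,4)@(1, 9): e=[4,6,2] → X
    (1,4)@(3, 9): e=[8,18,-14] → .
    (0,5)@(1, 11): e=[0,6,6] → X  [on edge]
    (1,5)@(3, 11): e=[4,18,-10] → .
    (0,6)@(1, 13): e=[-4,6,10] → .
    (1,6)@(3, 13): e=[0,18,-6] → .  [on edge]
    (2,7)@(5, 15): e=[0,30,-18] → .  [on edge]
    (3,8)@(7, 17): e=[0,42,-30] → .  [on edge]
    (4,9)@(9, 19): e=[0,54,-42] → .  [on edge]
  covered (2 px):
    . . . . . . . . .
    . . . . . . . . .
    . . . . . . . . .
    . . . . . . . . .
    X . . . . . . . .
    X . . . . . . . .
    . . . . . . . . .
    . . . . . . . . .
    . . . . . . . . .
    . . . . . . . . .
T3:
  2·area = 232
  edge (0, 0)→(12, 2): d=(12,2) right/bottom  bias=-1
  edge (12, 2)→(4, 20): d=(-8,18) right/bottom  bias=-1
  edge (4, 20)→(0, 0): d=(-4,-20) top-left  bias=+0
    (0,0)@(1, 1): e=[10,206,16] → X
    (1,0)@(3, 1): e=[6,170,56] → X
    (2,0)@(5, 1): e=[2,134,96] → X
    (3,0)@(7, 1): e=[-2,98,136] → .
    (0,1)@(1, 3): e=[34,190,8] → X
    (3,1)@(7, 3): e=[22,82,128] → X
    (4,1)@(9, 3): e=[18,46,168] → X
    (5,1)@(11, 3): e=[14,10,208] → X
    (6,1)@(13, 3): e=[10,-26,248] → .
    (0,2)@(1, 5): e=[58,174,0] → X  [on edge]
    (5,2)@(11, 5): e=[38,-6,200] → .
    (0,3)@(1, 7): e=[82,158,-8] → .
    (1,7)@(3, 15): e=[174,58,0] → X  [on edge]
  covered (30 px):
    X X X . . . . . .
    X X X X X X . . .
    X X X X X . . . .
    . X X X X . . . .
    . X X X . . . . .
    . X X X . . . . .
    . X X X . . . . .
    . X X . . . . . .
    . . X . . . . . .
    . . . . . . . . .

Result: [90,16,126]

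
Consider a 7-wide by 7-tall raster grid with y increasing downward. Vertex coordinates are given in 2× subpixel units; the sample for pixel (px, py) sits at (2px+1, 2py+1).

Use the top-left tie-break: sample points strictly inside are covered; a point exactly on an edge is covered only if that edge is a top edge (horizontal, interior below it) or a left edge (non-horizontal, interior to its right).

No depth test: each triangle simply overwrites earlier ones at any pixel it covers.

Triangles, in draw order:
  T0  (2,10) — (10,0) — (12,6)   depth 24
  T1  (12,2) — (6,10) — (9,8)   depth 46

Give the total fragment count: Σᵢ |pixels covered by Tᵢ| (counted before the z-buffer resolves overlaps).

T0:
  2·area = 68
  edge (2, 10)→(10, 0): d=(8,-10) top-left  bias=+0
  edge (10, 0)→(12, 6): d=(2,6) right/bottom  bias=-1
  edge (12, 6)→(2, 10): d=(-10,4) right/bottom  bias=-1
    (4,1)@(9, 3): e=[14,12,42] → #
    (5,1)@(11, 3): e=[34,0,34] → ·  [on edge]
    (3,2)@(7, 5): e=[10,28,30] → #
    (5,2)@(11, 5): e=[50,4,14] → #
    (6,2)@(13, 5): e=[70,-8,6] → ·
    (2,3)@(5, 7): e=[6,44,18] → #
    (5,3)@(11, 7): e=[66,8,-6] → ·
    (1,4)@(3, 9): e=[2,60,6] → #
    (2,4)@(5, 9): e=[22,48,-2] → ·
    (3,4)@(7, 9): e=[42,36,-10] → ·
    (4,4)@(9, 9): e=[62,24,-18] → ·
    (6,4)@(13, 9): e=[102,0,-34] → ·  [on edge]
  covered (8 px):
    · · · · · · ·
    · · · · # · ·
    · · · # # # ·
    · · # # # · ·
    · # · · · · ·
    · · · · · · ·
    · · · · · · ·
T1:
  2·area = 12  (B↔C swapped to make it positive)
  edge (12, 2)→(9, 8): d=(-3,6) right/bottom  bias=-1
  edge (9, 8)→(6, 10): d=(-3,2) right/bottom  bias=-1
  edge (6, 10)→(12, 2): d=(6,-8) top-left  bias=+0
    (4,3)@(9, 7): e=[3,3,6] → #
    (5,3)@(11, 7): e=[-9,-1,22] → ·
    (3,4)@(7, 9): e=[9,1,2] → #
    (4,4)@(9, 9): e=[-3,-3,18] → ·
    (3,5)@(7, 11): e=[3,-5,14] → ·
  covered (2 px):
    · · · · · · ·
    · · · · · · ·
    · · · · · · ·
    · · · · # · ·
    · · · # · · ·
    · · · · · · ·
    · · · · · · ·

Final: 10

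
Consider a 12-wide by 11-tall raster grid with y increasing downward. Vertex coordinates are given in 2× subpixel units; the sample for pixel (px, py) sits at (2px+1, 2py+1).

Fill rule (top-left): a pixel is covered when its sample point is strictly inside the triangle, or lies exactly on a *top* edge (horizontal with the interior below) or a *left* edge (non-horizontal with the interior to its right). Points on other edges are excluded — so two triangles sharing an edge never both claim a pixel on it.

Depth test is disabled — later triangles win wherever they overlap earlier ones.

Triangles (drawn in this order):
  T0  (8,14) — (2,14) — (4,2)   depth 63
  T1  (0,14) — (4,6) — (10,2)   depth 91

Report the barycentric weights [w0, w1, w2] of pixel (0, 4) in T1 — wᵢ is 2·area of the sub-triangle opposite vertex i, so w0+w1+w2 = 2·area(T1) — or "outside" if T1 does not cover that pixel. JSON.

T0:
  2·area = 72
  edge (8, 14)→(2, 14): d=(-6,0) right/bottom  bias=-1
  edge (2, 14)→(4, 2): d=(2,-12) top-left  bias=+0
  edge (4, 2)→(8, 14): d=(4,12) right/bottom  bias=-1
    (2,2)@(5, 5): e=[54,18,0] → ·  [on edge]
    (2,3)@(5, 7): e=[42,22,8] → #
    (3,3)@(7, 7): e=[42,46,-16] → ·
    (1,4)@(3, 9): e=[30,2,40] → #
    (3,4)@(7, 9): e=[30,50,-8] → ·
    (1,5)@(3, 11): e=[18,6,48] → #
    (3,5)@(7, 11): e=[18,54,0] → ·  [on edge]
    (1,6)@(3, 13): e=[6,10,56] → #
    (3,6)@(7, 13): e=[6,58,8] → #
    (4,6)@(9, 13): e=[6,82,-16] → ·
    (1,7)@(3, 15): e=[-6,14,64] → ·
    (2,7)@(5, 15): e=[-6,38,40] → ·
    (4,8)@(9, 17): e=[-18,90,0] → ·  [on edge]
  covered (8 px):
    · · · · · · · · · · · ·
    · · · · · · · · · · · ·
    · · · · · · · · · · · ·
    · · # · · · · · · · · ·
    · # # · · · · · · · · ·
    · # # · · · · · · · · ·
    · # # # · · · · · · · ·
    · · · · · · · · · · · ·
    · · · · · · · · · · · ·
    · · · · · · · · · · · ·
    · · · · · · · · · · · ·
T1:
  2·area = 32
  edge (0, 14)→(4, 6): d=(4,-8) top-left  bias=+0
  edge (4, 6)→(10, 2): d=(6,-4) top-left  bias=+0
  edge (10, 2)→(0, 14): d=(-10,12) right/bottom  bias=-1
    (4,1)@(9, 3): e=[28,2,2] → #
    (5,1)@(11, 3): e=[44,10,-22] → ·
    (3,2)@(7, 5): e=[20,6,6] → #
    (4,2)@(9, 5): e=[36,14,-18] → ·
    (2,3)@(5, 7): e=[12,10,10] → #
    (3,3)@(7, 7): e=[28,18,-14] → ·
    (1,4)@(3, 9): e=[4,14,14] → #
    (2,4)@(5, 9): e=[20,22,-10] → ·
    (1,5)@(3, 11): e=[12,26,-6] → ·
  covered (4 px):
    · · · · · · · · · · · ·
    · · · · # · · · · · · ·
    · · · # · · · · · · · ·
    · · # · · · · · · · · ·
    · # · · · · · · · · · ·
    · · · · · · · · · · · ·
    · · · · · · · · · · · ·
    · · · · · · · · · · · ·
    · · · · · · · · · · · ·
    · · · · · · · · · · · ·
    · · · · · · · · · · · ·

Result: "outside"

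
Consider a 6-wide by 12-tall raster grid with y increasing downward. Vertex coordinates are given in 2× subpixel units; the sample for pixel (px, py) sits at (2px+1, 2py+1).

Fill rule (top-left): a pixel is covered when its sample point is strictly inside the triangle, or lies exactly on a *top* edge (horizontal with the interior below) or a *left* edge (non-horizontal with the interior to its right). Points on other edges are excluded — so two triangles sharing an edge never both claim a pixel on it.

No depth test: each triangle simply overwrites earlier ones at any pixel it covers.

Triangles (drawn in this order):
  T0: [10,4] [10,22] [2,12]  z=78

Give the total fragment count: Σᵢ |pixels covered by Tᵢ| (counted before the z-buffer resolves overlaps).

T0:
  2·area = 144
  edge (10, 4)→(10, 22): d=(0,18) right/bottom  bias=-1
  edge (10, 22)→(2, 12): d=(-8,-10) top-left  bias=+0
  edge (2, 12)→(10, 4): d=(8,-8) top-left  bias=+0
    (5,1)@(11, 3): e=[-18,162,0] → .  [on edge]
    (4,2)@(9, 5): e=[18,126,0] → X  [on edge]
    (5,2)@(11, 5): e=[-18,146,16] → .
    (3,3)@(7, 7): e=[54,90,0] → X  [on edge]
    (5,3)@(11, 7): e=[-18,130,32] → .
    (2,4)@(5, 9): e=[90,54,0] → X  [on edge]
    (5,4)@(11, 9): e=[-18,114,48] → .
    (1,5)@(3, 11): e=[126,18,0] → X  [on edge]
    (5,5)@(11, 11): e=[-18,98,64] → .
    (0,6)@(1, 13): e=[162,-18,0] → .  [on edge]
    (1,6)@(3, 13): e=[126,2,16] → X
    (5,6)@(11, 13): e=[-18,82,80] → .
  covered (20 px):
    . . . . . .
    . . . . . .
    . . . . X .
    . . . X X .
    . . X X X .
    . X X X X .
    . X X X X .
    . . X X X .
    . . . X X .
    . . . . X .
    . . . . . .
    . . . . . .

Result: 20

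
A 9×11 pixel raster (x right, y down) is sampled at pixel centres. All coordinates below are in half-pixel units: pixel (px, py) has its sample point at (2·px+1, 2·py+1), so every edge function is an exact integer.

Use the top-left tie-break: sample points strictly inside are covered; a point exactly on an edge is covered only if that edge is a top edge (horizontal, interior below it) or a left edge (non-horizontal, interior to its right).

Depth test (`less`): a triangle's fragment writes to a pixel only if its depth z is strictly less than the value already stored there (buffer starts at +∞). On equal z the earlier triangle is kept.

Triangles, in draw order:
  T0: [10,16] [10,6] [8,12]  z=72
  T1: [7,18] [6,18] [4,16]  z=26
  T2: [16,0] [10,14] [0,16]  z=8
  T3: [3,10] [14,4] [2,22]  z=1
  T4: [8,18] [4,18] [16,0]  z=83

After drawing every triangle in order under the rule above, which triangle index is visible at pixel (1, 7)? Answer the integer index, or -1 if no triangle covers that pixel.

T0:
  2·area = 20  (B↔C swapped to make it positive)
  edge (10, 16)→(8, 12): d=(-2,-4) top-left  bias=+0
  edge (8, 12)→(10, 6): d=(2,-6) top-left  bias=+0
  edge (10, 6)→(10, 16): d=(0,10) right/bottom  bias=-1
    (5,1)@(11, 3): e=[30,0,-10] → ·  [on edge]
    (4,4)@(9, 9): e=[10,0,10] → █  [on edge]
    (5,4)@(11, 9): e=[18,12,-10] → ·
    (4,5)@(9, 11): e=[6,4,10] → █
    (5,5)@(11, 11): e=[14,16,-10] → ·
    (4,6)@(9, 13): e=[2,8,10] → █
    (5,6)@(11, 13): e=[10,20,-10] → ·
    (3,7)@(7, 15): e=[-10,0,30] → ·  [on edge]
    (4,7)@(9, 15): e=[-2,12,10] → ·
    (2,10)@(5, 21): e=[-30,0,50] → ·  [on edge]
  covered (3 px):
    · · · · · · · · ·
    · · · · · · · · ·
    · · · · · · · · ·
    · · · · · · · · ·
    · · · · █ · · · ·
    · · · · █ · · · ·
    · · · · █ · · · ·
    · · · · · · · · ·
    · · · · · · · · ·
    · · · · · · · · ·
    · · · · · · · · ·
T1:
  2·area = 2
  edge (7, 18)→(6, 18): d=(-1,0) right/bottom  bias=-1
  edge (6, 18)→(4, 16): d=(-2,-2) top-left  bias=+0
  edge (4, 16)→(7, 18): d=(3,2) right/bottom  bias=-1
    (0,6)@(1, 13): e=[5,0,-3] → ·  [on edge]
    (1,7)@(3, 15): e=[3,0,-1] → ·  [on edge]
    (2,8)@(5, 17): e=[1,0,1] → █  [on edge]
    (3,8)@(7, 17): e=[1,4,-3] → ·
    (2,9)@(5, 19): e=[-1,-4,7] → ·
    (3,9)@(7, 19): e=[-1,0,3] → ·  [on edge]
    (4,10)@(9, 21): e=[-3,0,5] → ·  [on edge]
  covered (1 px):
    · · · · · · · · ·
    · · · · · · · · ·
    · · · · · · · · ·
    · · · · · · · · ·
    · · · · · · · · ·
    · · · · · · · · ·
    · · · · · · · · ·
    · · · · · · · · ·
    · · █ · · · · · ·
    · · · · · · · · ·
    · · · · · · · · ·
T2:
  2·area = 128
  edge (16, 0)→(10, 14): d=(-6,14) right/bottom  bias=-1
  edge (10, 14)→(0, 16): d=(-10,2) right/bottom  bias=-1
  edge (0, 16)→(16, 0): d=(16,-16) top-left  bias=+0
    (7,0)@(15, 1): e=[8,120,0] → █  [on edge]
    (8,0)@(17, 1): e=[-20,116,32] → ·
    (6,1)@(13, 3): e=[24,104,0] → █  [on edge]
    (7,1)@(15, 3): e=[-4,100,32] → ·
    (5,2)@(11, 5): e=[40,88,0] → █  [on edge]
    (7,2)@(15, 5): e=[-16,80,64] → ·
    (4,3)@(9, 7): e=[56,72,0] → █  [on edge]
    (6,3)@(13, 7): e=[0,64,64] → ·  [on edge]
    (3,4)@(7, 9): e=[72,56,0] → █  [on edge]
    (6,4)@(13, 9): e=[-12,44,96] → ·
    (2,5)@(5, 11): e=[88,40,0] → █  [on edge]
    (6,5)@(13, 11): e=[-24,24,128] → ·
    (1,6)@(3, 13): e=[104,24,0] → █  [on edge]
    (7,6)@(15, 13): e=[-64,0,192] → ·  [on edge]
    (0,7)@(1, 15): e=[120,8,0] → █  [on edge]
    (2,7)@(5, 15): e=[64,0,64] → ·  [on edge]
    (3,10)@(7, 21): e=[0,-64,192] → ·  [on edge]
  covered (19 px):
    · · · · · · · █ ·
    · · · · · · █ · ·
    · · · · · █ █ · ·
    · · · · █ █ · · ·
    · · · █ █ █ · · ·
    · · █ █ █ █ · · ·
    · █ █ █ █ · · · ·
    █ █ · · · · · · ·
    · · · · · · · · ·
    · · · · · · · · ·
    · · · · · · · · ·
T3:
  2·area = 126
  edge (3, 10)→(14, 4): d=(11,-6) top-left  bias=+0
  edge (14, 4)→(2, 22): d=(-12,18) right/bottom  bias=-1
  edge (2, 22)→(3, 10): d=(1,-12) top-left  bias=+0
    (6,2)@(13, 5): e=[5,6,115] → █
    (7,2)@(15, 5): e=[17,-30,139] → ·
    (4,3)@(9, 7): e=[3,54,69] → █
    (5,3)@(11, 7): e=[15,18,93] → █
    (6,3)@(13, 7): e=[27,-18,117] → ·
    (2,4)@(5, 9): e=[1,102,23] → █
    (3,4)@(7, 9): e=[13,66,47] → █
    (5,4)@(11, 9): e=[37,-6,95] → ·
    (1,5)@(3, 11): e=[11,114,1] → █
    (5,5)@(11, 11): e=[59,-30,97] → ·
    (1,6)@(3, 13): e=[33,90,3] → █
    (4,6)@(9, 13): e=[69,-18,75] → ·
  covered (18 px):
    · · · · · · · · ·
    · · · · · · · · ·
    · · · · · · █ · ·
    · · · · █ █ · · ·
    · · █ █ █ · · · ·
    · █ █ █ █ · · · ·
    · █ █ █ · · · · ·
    · █ █ · · · · · ·
    · █ █ · · · · · ·
    · █ · · · · · · ·
    · · · · · · · · ·
T4:
  2·area = 72
  edge (8, 18)→(4, 18): d=(-4,0) right/bottom  bias=-1
  edge (4, 18)→(16, 0): d=(12,-18) top-left  bias=+0
  edge (16, 0)→(8, 18): d=(-8,18) right/bottom  bias=-1
    (6,2)@(13, 5): e=[52,6,14] → █
    (7,2)@(15, 5): e=[52,42,-22] → ·
    (6,3)@(13, 7): e=[44,30,-2] → ·
    (5,4)@(11, 9): e=[36,18,18] → █
    (6,4)@(13, 9): e=[36,54,-18] → ·
    (4,5)@(9, 11): e=[28,6,38] → █
    (6,5)@(13, 11): e=[28,78,-34] → ·
    (4,6)@(9, 13): e=[20,30,22] → █
    (5,6)@(11, 13): e=[20,66,-14] → ·
    (3,7)@(7, 15): e=[12,18,42] → █
    (5,7)@(11, 15): e=[12,90,-30] → ·
    (2,8)@(5, 17): e=[4,6,62] → █
  covered (9 px):
    · · · · · · · · ·
    · · · · · · · · ·
    · · · · · · █ · ·
    · · · · · · · · ·
    · · · · · █ · · ·
    · · · · █ █ · · ·
    · · · · █ · · · ·
    · · · █ █ · · · ·
    · · █ █ · · · · ·
    · · · · · · · · ·
    · · · · · · · · ·

Z-buffer (winner per pixel, '.' = empty):
  . . . . . . . 2 .
  . . . . . . 2 . .
  . . . . . 2 3 . .
  . . . . 3 3 . . .
  . . 3 3 3 2 . . .
  . 3 3 3 3 2 . . .
  . 3 3 3 2 . . . .
  2 3 3 4 4 . . . .
  . 3 3 4 . . . . .
  . 3 . . . . . . .
  . . . . . . . . .

Answer: 3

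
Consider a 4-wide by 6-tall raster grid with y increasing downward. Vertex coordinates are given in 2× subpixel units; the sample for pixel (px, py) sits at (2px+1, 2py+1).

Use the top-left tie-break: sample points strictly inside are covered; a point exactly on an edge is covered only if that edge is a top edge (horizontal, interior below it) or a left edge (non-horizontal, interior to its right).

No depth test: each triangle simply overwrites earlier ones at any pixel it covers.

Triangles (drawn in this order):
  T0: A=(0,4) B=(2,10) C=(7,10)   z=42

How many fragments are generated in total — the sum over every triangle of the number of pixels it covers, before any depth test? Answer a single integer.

T0:
  2·area = 30  (B↔C swapped to make it positive)
  edge (0, 4)→(7, 10): d=(7,6) right/bottom  bias=-1
  edge (7, 10)→(2, 10): d=(-5,0) right/bottom  bias=-1
  edge (2, 10)→(0, 4): d=(-2,-6) top-left  bias=+0
    (0,2)@(1, 5): e=[1,25,4] → #
    (1,2)@(3, 5): e=[-11,25,16] → ·
    (0,3)@(1, 7): e=[15,15,0] → #  [on edge]
    (1,3)@(3, 7): e=[3,15,12] → #
    (2,3)@(5, 7): e=[-9,15,24] → ·
    (0,4)@(1, 9): e=[29,5,-4] → ·
    (1,4)@(3, 9): e=[17,5,8] → #
    (2,4)@(5, 9): e=[5,5,20] → #
    (3,4)@(7, 9): e=[-7,5,32] → ·
    (1,5)@(3, 11): e=[31,-5,4] → ·
    (2,5)@(5, 11): e=[19,-5,16] → ·
  covered (5 px):
    · · · ·
    · · · ·
    # · · ·
    # # · ·
    · # # ·
    · · · ·

Answer: 5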